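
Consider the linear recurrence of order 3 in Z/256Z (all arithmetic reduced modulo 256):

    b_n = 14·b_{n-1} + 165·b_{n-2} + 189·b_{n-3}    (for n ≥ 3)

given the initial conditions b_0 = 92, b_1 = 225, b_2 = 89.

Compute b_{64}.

87

b_3 = 14·89 + 165·225 + 189·92 = 207
b_4 = 14·207 + 165·89 + 189·225 = 204
b_5 = 14·204 + 165·207 + 189·89 = 72
b_6 = 14·72 + 165·204 + 189·207 = 63
b_7 = 14·63 + 165·72 + 189·204 = 118
b_8 = 14·118 + 165·63 + 189·72 = 55
b_9 = 14·55 + 165·118 + 189·63 = 147
b_10 = 14·147 + 165·55 + 189·118 = 155
b_11 = 14·155 + 165·147 + 189·55 = 212
b_12 = 14·212 + 165·155 + 189·147 = 6
b_13 = 14·6 + 165·212 + 189·155 = 103
b_14 = 14·103 + 165·6 + 189·212 = 4
b_15 = 14·4 + 165·103 + 189·6 = 9
b_16 = 14·9 + 165·4 + 189·103 = 29
b_17 = 14·29 + 165·9 + 189·4 = 87
b_18 = 14·87 + 165·29 + 189·9 = 24
b_19 = 14·24 + 165·87 + 189·29 = 204
b_20 = 14·204 + 165·24 + 189·87 = 219
b_21 = 14·219 + 165·204 + 189·24 = 46
b_22 = 14·46 + 165·219 + 189·204 = 71
b_23 = 14·71 + 165·46 + 189·219 = 55
b_24 = 14·55 + 165·71 + 189·46 = 187
b_25 = 14·187 + 165·55 + 189·71 = 24
b_26 = 14·24 + 165·187 + 189·55 = 114
b_27 = 14·114 + 165·24 + 189·187 = 195
b_28 = 14·195 + 165·114 + 189·24 = 220
b_29 = 14·220 + 165·195 + 189·114 = 225
b_30 = 14·225 + 165·220 + 189·195 = 17
b_31 = 14·17 + 165·225 + 189·220 = 95
b_32 = 14·95 + 165·17 + 189·225 = 68
b_33 = 14·68 + 165·95 + 189·17 = 128
b_34 = 14·128 + 165·68 + 189·95 = 247
b_35 = 14·247 + 165·128 + 189·68 = 54
b_36 = 14·54 + 165·247 + 189·128 = 167
b_37 = 14·167 + 165·54 + 189·247 = 75
b_38 = 14·75 + 165·167 + 189·54 = 155
b_39 = 14·155 + 165·75 + 189·167 = 28
b_40 = 14·28 + 165·155 + 189·75 = 206
b_41 = 14·206 + 165·28 + 189·155 = 191
b_42 = 14·191 + 165·206 + 189·28 = 228
b_43 = 14·228 + 165·191 + 189·206 = 169
b_44 = 14·169 + 165·228 + 189·191 = 53
b_45 = 14·53 + 165·169 + 189·228 = 39
b_46 = 14·39 + 165·53 + 189·169 = 16
b_47 = 14·16 + 165·39 + 189·53 = 36
b_48 = 14·36 + 165·16 + 189·39 = 19
b_49 = 14·19 + 165·36 + 189·16 = 14
b_50 = 14·14 + 165·19 + 189·36 = 151
b_51 = 14·151 + 165·14 + 189·19 = 79
b_52 = 14·79 + 165·151 + 189·14 = 251
b_53 = 14·251 + 165·79 + 189·151 = 32
b_54 = 14·32 + 165·251 + 189·79 = 218
b_55 = 14·218 + 165·32 + 189·251 = 219
b_56 = 14·219 + 165·218 + 189·32 = 28
b_57 = 14·28 + 165·219 + 189·218 = 161
b_58 = 14·161 + 165·28 + 189·219 = 137
b_59 = 14·137 + 165·161 + 189·28 = 239
b_60 = 14·239 + 165·137 + 189·161 = 60
b_61 = 14·60 + 165·239 + 189·137 = 120
b_62 = 14·120 + 165·60 + 189·239 = 175
b_63 = 14·175 + 165·120 + 189·60 = 54
b_64 = 14·54 + 165·175 + 189·120 = 87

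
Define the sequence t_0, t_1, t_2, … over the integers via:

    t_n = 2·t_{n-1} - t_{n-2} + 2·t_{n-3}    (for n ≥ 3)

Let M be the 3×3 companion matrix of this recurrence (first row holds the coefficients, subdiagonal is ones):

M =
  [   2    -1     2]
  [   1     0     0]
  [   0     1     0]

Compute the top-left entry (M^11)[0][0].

1638

(M^11)[0][0] is the top entry after applying M 11 times to the unit state (1, 0, 0). Equivalently it is h_{13} for the auxiliary sequence (h_n) obeying the same recurrence with h_2 = 1 and h_i = 0 for 0 ≤ i < 2:
h_3 = 2·1 + -1·0 + 2·0 = 2
h_4 = 2·2 + -1·1 + 2·0 = 3
h_5 = 2·3 + -1·2 + 2·1 = 6
h_6 = 2·6 + -1·3 + 2·2 = 13
h_7 = 2·13 + -1·6 + 2·3 = 26
h_8 = 2·26 + -1·13 + 2·6 = 51
h_9 = 2·51 + -1·26 + 2·13 = 102
h_10 = 2·102 + -1·51 + 2·26 = 205
h_11 = 2·205 + -1·102 + 2·51 = 410
h_12 = 2·410 + -1·205 + 2·102 = 819
h_13 = 2·819 + -1·410 + 2·205 = 1638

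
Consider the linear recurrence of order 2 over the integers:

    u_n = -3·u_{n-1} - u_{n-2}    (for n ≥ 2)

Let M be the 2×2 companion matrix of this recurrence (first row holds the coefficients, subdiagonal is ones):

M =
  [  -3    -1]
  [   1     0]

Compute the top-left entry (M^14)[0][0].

(M^14)[0][0] is the top entry after applying M 14 times to the unit state (1, 0). Equivalently it is h_{15} for the auxiliary sequence (h_n) obeying the same recurrence with h_1 = 1 and h_i = 0 for 0 ≤ i < 1:
h_2 = -3·1 + -1·0 = -3
h_3 = -3·-3 + -1·1 = 8
h_4 = -3·8 + -1·-3 = -21
h_5 = -3·-21 + -1·8 = 55
h_6 = -3·55 + -1·-21 = -144
h_7 = -3·-144 + -1·55 = 377
h_8 = -3·377 + -1·-144 = -987
h_9 = -3·-987 + -1·377 = 2584
h_10 = -3·2584 + -1·-987 = -6765
h_11 = -3·-6765 + -1·2584 = 17711
h_12 = -3·17711 + -1·-6765 = -46368
h_13 = -3·-46368 + -1·17711 = 121393
h_14 = -3·121393 + -1·-46368 = -317811
h_15 = -3·-317811 + -1·121393 = 832040

832040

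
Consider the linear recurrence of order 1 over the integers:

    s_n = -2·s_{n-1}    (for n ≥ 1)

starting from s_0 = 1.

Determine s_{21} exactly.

-2097152

s_1 = -2·1 = -2
s_2 = -2·-2 = 4
s_3 = -2·4 = -8
s_4 = -2·-8 = 16
s_5 = -2·16 = -32
s_6 = -2·-32 = 64
s_7 = -2·64 = -128
s_8 = -2·-128 = 256
s_9 = -2·256 = -512
s_10 = -2·-512 = 1024
s_11 = -2·1024 = -2048
s_12 = -2·-2048 = 4096
s_13 = -2·4096 = -8192
s_14 = -2·-8192 = 16384
s_15 = -2·16384 = -32768
s_16 = -2·-32768 = 65536
s_17 = -2·65536 = -131072
s_18 = -2·-131072 = 262144
s_19 = -2·262144 = -524288
s_20 = -2·-524288 = 1048576
s_21 = -2·1048576 = -2097152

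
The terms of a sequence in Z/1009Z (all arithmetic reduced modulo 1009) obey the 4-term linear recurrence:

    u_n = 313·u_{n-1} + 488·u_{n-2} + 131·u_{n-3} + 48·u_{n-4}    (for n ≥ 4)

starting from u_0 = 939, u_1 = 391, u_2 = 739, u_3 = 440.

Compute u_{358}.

705

u_4 = 313·440 + 488·739 + 131·391 + 48·939 = 344
u_5 = 313·344 + 488·440 + 131·739 + 48·391 = 63
u_6 = 313·63 + 488·344 + 131·440 + 48·739 = 201
u_7 = 313·201 + 488·63 + 131·344 + 48·440 = 419
u_8 = 313·419 + 488·201 + 131·63 + 48·344 = 741
u_9 = 313·741 + 488·419 + 131·201 + 48·63 = 611
Continuing the recurrence:
  u_10 = 889;  u_11 = 425;  u_12 = 382;  u_13 = 541;  u_14 = 46;  u_15 = 743
  u_16 = 145;  u_17 = 39;  u_18 = 888;  u_19 = 503;  u_20 = 479;  u_21 = 10
  u_22 = 321;  u_23 = 536;  u_24 = 613;  u_25 = 549;  u_26 = 646;  u_27 = 2
  u_28 = 500;  u_29 = 60;  u_30 = 431;  u_31 = 736;  u_32 = 344;  u_33 = 492
  u_34 = 57;  u_35 = 314;  u_36 = 217;  u_37 = 995;  u_38 = 88;  u_39 = 644
  u_40 = 848;  u_41 = 287;  u_42 = 969;  u_43 = 133;  u_44 = 519;  u_45 = 790
  u_46 = 446;  u_47 = 145;  u_48 = 952;  u_49 = 942;  u_50 = 697;  u_51 = 311
  u_52 = 168;  u_53 = 842;  u_54 = 992;  u_55 = 569;  u_56 = 602;  u_57 = 796
  u_58 = 148;  u_59 = 122;  u_60 = 413;  u_61 = 205;  u_62 = 221;  u_63 = 129
  u_64 = 167;  u_65 = 646;  u_66 = 429;  u_67 = 337;  u_68 = 848;  u_69 = 479
  u_70 = 892;  u_71 = 506;  u_72 = 917;  u_73 = 790;  u_74 = 704;  u_75 = 600
  u_76 = 810;  u_77 = 444;  u_78 = 884;  u_79 = 676;  u_80 = 427;  u_81 = 300
  u_82 = 403;  u_83 = 711;  u_84 = 737;  u_85 = 91;  u_86 = 160;  u_87 = 156
  u_88 = 657;  u_89 = 361;  u_90 = 612;  u_91 = 166;  u_92 = 616;  u_93 = 4
  u_94 = 841;  u_95 = 699;  u_96 = 410;  u_97 = 639;  u_98 = 281;  u_99 = 709
  u_100 = 312;  u_101 = 577;  u_102 = 309;  u_103 = 156;  u_104 = 600;  u_105 = 142
  u_106 = 193;  u_107 = 876;  u_108 = 66;  u_109 = 970;  u_110 = 743;  u_111 = 872
  u_112 = 936;  u_113 = 711;  u_114 = 818;  u_115 = 634;  u_116 = 134;  u_117 = 228
  u_118 = 770;  u_119 = 696;  u_120 = 292;  u_121 = 16;  u_122 = 183;  u_123 = 532
  u_124 = 511;  u_125 = 340;  u_126 = 394;  u_127 = 317;  u_128 = 348;  u_129 = 602
  u_130 = 963;  u_131 = 149;  u_132 = 693;  u_133 = 710;  u_134 = 577;  u_135 = 445
  u_136 = 257;  u_137 = 641;  u_138 = 368;  u_139 = 717;  u_140 = 857;  u_141 = 903
  u_142 = 201;  u_143 = 464;  u_144 = 158;  u_145 = 483;  u_146 = 51;  u_147 = 9
  u_148 = 689;  u_149 = 691;  u_150 = 183;  u_151 = 858;  u_152 = 158;  u_153 = 619
  u_154 = 541;  u_155 = 535;  u_156 = 501;  u_157 = 859;  u_158 = 981;  u_159 = 266
  u_160 = 335;  u_161 = 806;  u_162 = 255;  u_163 = 71;  u_164 = 944;  u_165 = 631
  u_166 = 659;  u_167 = 552;  u_168 = 797;  u_169 = 793;  u_170 = 483;  u_171 = 99
  u_172 = 185;  u_173 = 709;  u_174 = 245;  u_175 = 641;  u_176 = 190;  u_177 = 499
  u_178 = 569;  u_179 = 10;  u_180 = 123;  u_181 = 610;  u_182 = 83;  u_183 = 219
  u_184 = 128;  u_185 = 424;  u_186 = 824;  u_187 = 721;  u_188 = 326;  u_189 = 998
  u_190 = 65;  u_191 = 472;  u_192 = 944;  u_193 = 34;  u_194 = 487;  u_195 = 535
  u_196 = 827;  u_197 = 140;  u_198 = 33;  u_199 = 776;  u_200 = 202;  u_201 = 925
  u_202 = 967;  u_203 = 491;  u_204 = 709;  u_205 = 968;  u_206 = 945;  u_207 = 732
  u_208 = 529;  u_209 = 878;  u_210 = 206;  u_211 = 49;  u_212 = 998;  u_213 = 807
  u_214 = 181;  u_215 = 357;  u_216 = 540;  u_217 = 65;  u_218 = 296;  u_219 = 354
  u_220 = 102;  u_221 = 378;  u_222 = 638;  u_223 = 822;  u_224 = 491;  u_225 = 691
  u_226 = 905;  u_227 = 797;  u_228 = 8;  u_229 = 321;  u_230 = 983;  u_231 = 140
  u_232 = 919;  u_233 = 693;  u_234 = 389;  u_235 = 821;  u_236 = 516;  u_237 = 619
  u_238 = 684;  u_239 = 615;  u_240 = 510;  u_241 = 909;  u_242 = 25;  u_243 = 869
  u_244 = 949;  u_245 = 167;  u_246 = 806;  u_247 = 350;  u_248 = 222;  u_249 = 738
  u_250 = 88;  u_251 = 709;  u_252 = 883;  u_253 = 356;  u_254 = 738;  u_255 = 486
  u_256 = 927;  u_257 = 370;  u_258 = 327;  u_259 = 869;  u_260 = 868;  u_261 = 612
  u_262 = 33;  u_263 = 265;  u_264 = 923;  u_265 = 895;  u_266 = 18;  u_267 = 897
  u_268 = 71;  u_269 = 777;  u_270 = 692;  u_271 = 351;  u_272 = 831;  u_273 = 353
  u_274 = 913;  u_275 = 540;  u_276 = 449;  u_277 = 789;  u_278 = 458;  u_279 = 662
  u_280 = 671;  u_281 = 324;  u_282 = 778;  u_283 = 659;  u_284 = 697;  u_285 = 364
  u_286 = 593;  u_287 = 851;  u_288 = 208;  u_289 = 417;  u_290 = 658;  u_291 = 289
  u_292 = 933;  u_293 = 469;  u_294 = 559;  u_295 = 119;  u_296 = 554;  u_297 = 299
  u_298 = 742;  u_299 = 376;  u_300 = 685;  u_301 = 911;  u_302 = 13;  u_303 = 461
  u_304 = 158;  u_305 = 0;  u_306 = 895;  u_307 = 81;  u_308 = 512;  u_309 = 203
  u_310 = 699;  u_311 = 346;  u_312 = 115;  u_313 = 429;  u_314 = 881;  u_315 = 170
  u_316 = 1006;  u_317 = 80;  u_318 = 351;  u_319 = 275;  u_320 = 314;  u_321 = 792
  u_322 = 960;  u_323 = 704;  u_324 = 456;  u_325 = 260;  u_326 = 270;  u_327 = 200
  u_328 = 76;  u_329 = 735;  u_330 = 576;  u_331 = 547;  u_332 = 309;  u_333 = 159
  u_334 = 191;  u_335 = 292;  u_336 = 303;  u_337 = 585;  u_338 = 14;  u_339 = 511
  u_340 = 659;  u_341 = 220;  u_342 = 988;  u_343 = 763;  u_344 = 449;  u_345 = 46
  u_346 = 494;  u_347 = 83;  u_348 = 1;  u_349 = 785;  u_350 = 276;  u_351 = 362
  u_352 = 754;  u_353 = 156;  u_354 = 193;  u_355 = 437;  u_356 = 28
u_357 = 313·28 + 488·437 + 131·193 + 48·156 = 523
u_358 = 313·523 + 488·28 + 131·437 + 48·193 = 705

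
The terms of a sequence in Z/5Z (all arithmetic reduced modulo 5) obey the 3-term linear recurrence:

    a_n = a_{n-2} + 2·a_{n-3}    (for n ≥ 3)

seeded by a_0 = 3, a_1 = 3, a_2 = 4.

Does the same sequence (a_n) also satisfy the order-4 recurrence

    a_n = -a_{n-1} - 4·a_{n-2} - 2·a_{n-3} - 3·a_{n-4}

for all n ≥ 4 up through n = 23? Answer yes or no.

yes

Terms a_0..a_23: 3, 3, 4, 4, 0, 2, 3, 2, 2, 3, 1, 2, 2, 4, 1, 3, 4, 0, 0, 3, 0, 3, 1, 3
n=4: candidate gives 0, actual a_4 = 0 ✓
n=5: candidate gives 2, actual a_5 = 2 ✓
n=6: candidate gives 3, actual a_6 = 3 ✓
n=7: candidate gives 2, actual a_7 = 2 ✓
n=8: candidate gives 2, actual a_8 = 2 ✓
n=9: candidate gives 3, actual a_9 = 3 ✓
n=10: candidate gives 1, actual a_10 = 1 ✓
n=11: candidate gives 2, actual a_11 = 2 ✓
n=12: candidate gives 2, actual a_12 = 2 ✓
n=13: candidate gives 4, actual a_13 = 4 ✓
n=14: candidate gives 1, actual a_14 = 1 ✓
n=15: candidate gives 3, actual a_15 = 3 ✓
n=16: candidate gives 4, actual a_16 = 4 ✓
n=17: candidate gives 0, actual a_17 = 0 ✓
n=18: candidate gives 0, actual a_18 = 0 ✓
n=19: candidate gives 3, actual a_19 = 3 ✓
n=20: candidate gives 0, actual a_20 = 0 ✓
n=21: candidate gives 3, actual a_21 = 3 ✓
n=22: candidate gives 1, actual a_22 = 1 ✓
n=23: candidate gives 3, actual a_23 = 3 ✓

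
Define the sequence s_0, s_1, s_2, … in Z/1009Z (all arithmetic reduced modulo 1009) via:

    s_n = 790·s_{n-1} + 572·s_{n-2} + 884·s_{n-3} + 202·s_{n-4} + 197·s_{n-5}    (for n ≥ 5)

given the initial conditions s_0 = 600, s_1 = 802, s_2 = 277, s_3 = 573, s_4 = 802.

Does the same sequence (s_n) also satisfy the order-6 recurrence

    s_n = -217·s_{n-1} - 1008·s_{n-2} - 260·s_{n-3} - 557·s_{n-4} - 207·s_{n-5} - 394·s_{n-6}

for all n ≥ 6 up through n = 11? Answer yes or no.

yes

Terms s_0..s_11: 600, 802, 277, 573, 802, 151, 940, 18, 710, 468, 361, 129
n=6: candidate gives 940, actual s_6 = 940 ✓
n=7: candidate gives 18, actual s_7 = 18 ✓
n=8: candidate gives 710, actual s_8 = 710 ✓
n=9: candidate gives 468, actual s_9 = 468 ✓
n=10: candidate gives 361, actual s_10 = 361 ✓
n=11: candidate gives 129, actual s_11 = 129 ✓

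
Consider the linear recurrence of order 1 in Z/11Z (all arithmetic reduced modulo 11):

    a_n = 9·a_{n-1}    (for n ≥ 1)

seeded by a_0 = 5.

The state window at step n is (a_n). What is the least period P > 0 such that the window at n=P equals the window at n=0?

n=0: window = (5)
n=1: window = (1)
n=2: window = (9)
n=3: window = (4)
n=4: window = (3)
n=5: window = (5)
window at n=5 equals window at n=0 → period = 5

5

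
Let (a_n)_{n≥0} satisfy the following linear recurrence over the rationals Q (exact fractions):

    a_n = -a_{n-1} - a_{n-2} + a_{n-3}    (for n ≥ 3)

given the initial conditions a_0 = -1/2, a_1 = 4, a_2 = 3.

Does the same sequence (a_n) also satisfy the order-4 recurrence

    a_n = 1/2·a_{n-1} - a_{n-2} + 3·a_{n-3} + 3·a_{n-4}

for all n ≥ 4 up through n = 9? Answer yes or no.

no

Terms a_0..a_9: -1/2, 4, 3, -15/2, 17/2, 2, -18, 49/2, -9/2, -38
n=4: candidate gives 15/4, actual a_4 = 17/2 ✗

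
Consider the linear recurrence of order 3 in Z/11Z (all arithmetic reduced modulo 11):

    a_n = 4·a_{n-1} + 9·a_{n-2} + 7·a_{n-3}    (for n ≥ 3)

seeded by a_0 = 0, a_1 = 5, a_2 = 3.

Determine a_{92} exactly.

a_3 = 4·3 + 9·5 + 7·0 = 2
a_4 = 4·2 + 9·3 + 7·5 = 4
a_5 = 4·4 + 9·2 + 7·3 = 0
a_6 = 4·0 + 9·4 + 7·2 = 6
a_7 = 4·6 + 9·0 + 7·4 = 8
a_8 = 4·8 + 9·6 + 7·0 = 9
a_9 = 4·9 + 9·8 + 7·6 = 7
a_10 = 4·7 + 9·9 + 7·8 = 0
a_11 = 4·0 + 9·7 + 7·9 = 5
a_12 = 4·5 + 9·0 + 7·7 = 3
(a_10, a_11, a_12) = (0, 5, 3) = (a_0, a_1, a_2), so the sequence has period 10.
92 ≡ 2 (mod 10), hence a_92 = a_2 = 3.

3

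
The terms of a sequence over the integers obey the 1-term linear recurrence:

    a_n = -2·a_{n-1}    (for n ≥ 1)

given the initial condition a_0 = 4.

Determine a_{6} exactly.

256

a_1 = -2·4 = -8
a_2 = -2·-8 = 16
a_3 = -2·16 = -32
a_4 = -2·-32 = 64
a_5 = -2·64 = -128
a_6 = -2·-128 = 256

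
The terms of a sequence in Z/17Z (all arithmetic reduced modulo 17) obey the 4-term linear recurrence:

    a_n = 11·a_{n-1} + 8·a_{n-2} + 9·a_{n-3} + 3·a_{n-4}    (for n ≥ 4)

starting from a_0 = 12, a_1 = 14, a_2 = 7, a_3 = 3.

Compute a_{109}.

a_4 = 11·3 + 8·7 + 9·14 + 3·12 = 13
a_5 = 11·13 + 8·3 + 9·7 + 3·14 = 0
a_6 = 11·0 + 8·13 + 9·3 + 3·7 = 16
a_7 = 11·16 + 8·0 + 9·13 + 3·3 = 13
a_8 = 11·13 + 8·16 + 9·0 + 3·13 = 4
a_9 = 11·4 + 8·13 + 9·16 + 3·0 = 3
a_10 = 11·3 + 8·4 + 9·13 + 3·16 = 9
a_11 = 11·9 + 8·3 + 9·4 + 3·13 = 11
a_12 = 11·11 + 8·9 + 9·3 + 3·4 = 11
a_13 = 11·11 + 8·11 + 9·9 + 3·3 = 10
a_14 = 11·10 + 8·11 + 9·11 + 3·9 = 1
a_15 = 11·1 + 8·10 + 9·11 + 3·11 = 2
a_16 = 11·2 + 8·1 + 9·10 + 3·11 = 0
a_17 = 11·0 + 8·2 + 9·1 + 3·10 = 4
a_18 = 11·4 + 8·0 + 9·2 + 3·1 = 14
a_19 = 11·14 + 8·4 + 9·0 + 3·2 = 5
a_20 = 11·5 + 8·14 + 9·4 + 3·0 = 16
a_21 = 11·16 + 8·5 + 9·14 + 3·4 = 14
a_22 = 11·14 + 8·16 + 9·5 + 3·14 = 12
a_23 = 11·12 + 8·14 + 9·16 + 3·5 = 12
a_24 = 11·12 + 8·12 + 9·14 + 3·16 = 11
a_25 = 11·11 + 8·12 + 9·12 + 3·14 = 10
a_26 = 11·10 + 8·11 + 9·12 + 3·12 = 2
a_27 = 11·2 + 8·10 + 9·11 + 3·12 = 16
a_28 = 11·16 + 8·2 + 9·10 + 3·11 = 9
a_29 = 11·9 + 8·16 + 9·2 + 3·10 = 3
a_30 = 11·3 + 8·9 + 9·16 + 3·2 = 0
a_31 = 11·0 + 8·3 + 9·9 + 3·16 = 0
a_32 = 11·0 + 8·0 + 9·3 + 3·9 = 3
a_33 = 11·3 + 8·0 + 9·0 + 3·3 = 8
a_34 = 11·8 + 8·3 + 9·0 + 3·0 = 10
a_35 = 11·10 + 8·8 + 9·3 + 3·0 = 14
a_36 = 11·14 + 8·10 + 9·8 + 3·3 = 9
a_37 = 11·9 + 8·14 + 9·10 + 3·8 = 2
a_38 = 11·2 + 8·9 + 9·14 + 3·10 = 12
a_39 = 11·12 + 8·2 + 9·9 + 3·14 = 16
a_40 = 11·16 + 8·12 + 9·2 + 3·9 = 11
a_41 = 11·11 + 8·16 + 9·12 + 3·2 = 6
a_42 = 11·6 + 8·11 + 9·16 + 3·12 = 11
a_43 = 11·11 + 8·6 + 9·11 + 3·16 = 10
a_44 = 11·10 + 8·11 + 9·6 + 3·11 = 13
a_45 = 11·13 + 8·10 + 9·11 + 3·6 = 0
a_46 = 11·0 + 8·13 + 9·10 + 3·11 = 6
a_47 = 11·6 + 8·0 + 9·13 + 3·10 = 9
a_48 = 11·9 + 8·6 + 9·0 + 3·13 = 16
a_49 = 11·16 + 8·9 + 9·6 + 3·0 = 13
a_50 = 11·13 + 8·16 + 9·9 + 3·6 = 13
a_51 = 11·13 + 8·13 + 9·16 + 3·9 = 10
a_52 = 11·10 + 8·13 + 9·13 + 3·16 = 5
a_53 = 11·5 + 8·10 + 9·13 + 3·13 = 2
a_54 = 11·2 + 8·5 + 9·10 + 3·13 = 4
a_55 = 11·4 + 8·2 + 9·5 + 3·10 = 16
a_56 = 11·16 + 8·4 + 9·2 + 3·5 = 3
a_57 = 11·3 + 8·16 + 9·4 + 3·2 = 16
a_58 = 11·16 + 8·3 + 9·16 + 3·4 = 16
a_59 = 11·16 + 8·16 + 9·3 + 3·16 = 5
a_60 = 11·5 + 8·16 + 9·16 + 3·3 = 13
a_61 = 11·13 + 8·5 + 9·16 + 3·16 = 1
a_62 = 11·1 + 8·13 + 9·5 + 3·16 = 4
a_63 = 11·4 + 8·1 + 9·13 + 3·5 = 14
a_64 = 11·14 + 8·4 + 9·1 + 3·13 = 13
a_65 = 11·13 + 8·14 + 9·4 + 3·1 = 5
a_66 = 11·5 + 8·13 + 9·14 + 3·4 = 8
a_67 = 11·8 + 8·5 + 9·13 + 3·14 = 15
a_68 = 11·15 + 8·8 + 9·5 + 3·13 = 7
a_69 = 11·7 + 8·15 + 9·8 + 3·5 = 12
a_70 = 11·12 + 8·7 + 9·15 + 3·8 = 7
a_71 = 11·7 + 8·12 + 9·7 + 3·15 = 9
a_72 = 11·9 + 8·7 + 9·12 + 3·7 = 12
a_73 = 11·12 + 8·9 + 9·7 + 3·12 = 14
a_74 = 11·14 + 8·12 + 9·9 + 3·7 = 12
a_75 = 11·12 + 8·14 + 9·12 + 3·9 = 5
a_76 = 11·5 + 8·12 + 9·14 + 3·12 = 7
a_77 = 11·7 + 8·5 + 9·12 + 3·14 = 12
a_78 = 11·12 + 8·7 + 9·5 + 3·12 = 14
a_79 = 11·14 + 8·12 + 9·7 + 3·5 = 5
a_80 = 11·5 + 8·14 + 9·12 + 3·7 = 7
a_81 = 11·7 + 8·5 + 9·14 + 3·12 = 7
a_82 = 11·7 + 8·7 + 9·5 + 3·14 = 16
a_83 = 11·16 + 8·7 + 9·7 + 3·5 = 4
a_84 = 11·4 + 8·16 + 9·7 + 3·7 = 1
a_85 = 11·1 + 8·4 + 9·16 + 3·7 = 4
a_86 = 11·4 + 8·1 + 9·4 + 3·16 = 0
a_87 = 11·0 + 8·4 + 9·1 + 3·4 = 2
a_88 = 11·2 + 8·0 + 9·4 + 3·1 = 10
a_89 = 11·10 + 8·2 + 9·0 + 3·4 = 2
a_90 = 11·2 + 8·10 + 9·2 + 3·0 = 1
a_91 = 11·1 + 8·2 + 9·10 + 3·2 = 4
a_92 = 11·4 + 8·1 + 9·2 + 3·10 = 15
a_93 = 11·15 + 8·4 + 9·1 + 3·2 = 8
a_94 = 11·8 + 8·15 + 9·4 + 3·1 = 9
a_95 = 11·9 + 8·8 + 9·15 + 3·4 = 4
a_96 = 11·4 + 8·9 + 9·8 + 3·15 = 12
a_97 = 11·12 + 8·4 + 9·9 + 3·8 = 14
a_98 = 11·14 + 8·12 + 9·4 + 3·9 = 7
a_99 = 11·7 + 8·14 + 9·12 + 3·4 = 3
a_100 = 11·3 + 8·7 + 9·14 + 3·12 = 13
a_101 = 11·13 + 8·3 + 9·7 + 3·14 = 0
a_102 = 11·0 + 8·13 + 9·3 + 3·7 = 16
a_103 = 11·16 + 8·0 + 9·13 + 3·3 = 13
a_104 = 11·13 + 8·16 + 9·0 + 3·13 = 4
a_105 = 11·4 + 8·13 + 9·16 + 3·0 = 3
a_106 = 11·3 + 8·4 + 9·13 + 3·16 = 9
a_107 = 11·9 + 8·3 + 9·4 + 3·13 = 11
a_108 = 11·11 + 8·9 + 9·3 + 3·4 = 11
a_109 = 11·11 + 8·11 + 9·9 + 3·3 = 10

10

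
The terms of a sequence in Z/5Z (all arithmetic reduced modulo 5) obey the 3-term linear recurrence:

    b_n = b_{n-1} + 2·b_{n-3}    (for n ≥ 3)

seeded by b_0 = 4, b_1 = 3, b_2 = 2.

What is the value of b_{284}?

b_3 = 1·2 + 0·3 + 2·4 = 0
b_4 = 1·0 + 0·2 + 2·3 = 1
b_5 = 1·1 + 0·0 + 2·2 = 0
b_6 = 1·0 + 0·1 + 2·0 = 0
b_7 = 1·0 + 0·0 + 2·1 = 2
b_8 = 1·2 + 0·0 + 2·0 = 2
b_9 = 1·2 + 0·2 + 2·0 = 2
b_10 = 1·2 + 0·2 + 2·2 = 1
b_11 = 1·1 + 0·2 + 2·2 = 0
b_12 = 1·0 + 0·1 + 2·2 = 4
b_13 = 1·4 + 0·0 + 2·1 = 1
b_14 = 1·1 + 0·4 + 2·0 = 1
b_15 = 1·1 + 0·1 + 2·4 = 4
b_16 = 1·4 + 0·1 + 2·1 = 1
b_17 = 1·1 + 0·4 + 2·1 = 3
b_18 = 1·3 + 0·1 + 2·4 = 1
b_19 = 1·1 + 0·3 + 2·1 = 3
b_20 = 1·3 + 0·1 + 2·3 = 4
b_21 = 1·4 + 0·3 + 2·1 = 1
b_22 = 1·1 + 0·4 + 2·3 = 2
b_23 = 1·2 + 0·1 + 2·4 = 0
b_24 = 1·0 + 0·2 + 2·1 = 2
b_25 = 1·2 + 0·0 + 2·2 = 1
b_26 = 1·1 + 0·2 + 2·0 = 1
b_27 = 1·1 + 0·1 + 2·2 = 0
b_28 = 1·0 + 0·1 + 2·1 = 2
b_29 = 1·2 + 0·0 + 2·1 = 4
b_30 = 1·4 + 0·2 + 2·0 = 4
b_31 = 1·4 + 0·4 + 2·2 = 3
b_32 = 1·3 + 0·4 + 2·4 = 1
b_33 = 1·1 + 0·3 + 2·4 = 4
b_34 = 1·4 + 0·1 + 2·3 = 0
b_35 = 1·0 + 0·4 + 2·1 = 2
b_36 = 1·2 + 0·0 + 2·4 = 0
b_37 = 1·0 + 0·2 + 2·0 = 0
b_38 = 1·0 + 0·0 + 2·2 = 4
b_39 = 1·4 + 0·0 + 2·0 = 4
b_40 = 1·4 + 0·4 + 2·0 = 4
b_41 = 1·4 + 0·4 + 2·4 = 2
b_42 = 1·2 + 0·4 + 2·4 = 0
b_43 = 1·0 + 0·2 + 2·4 = 3
b_44 = 1·3 + 0·0 + 2·2 = 2
b_45 = 1·2 + 0·3 + 2·0 = 2
b_46 = 1·2 + 0·2 + 2·3 = 3
b_47 = 1·3 + 0·2 + 2·2 = 2
b_48 = 1·2 + 0·3 + 2·2 = 1
b_49 = 1·1 + 0·2 + 2·3 = 2
b_50 = 1·2 + 0·1 + 2·2 = 1
b_51 = 1·1 + 0·2 + 2·1 = 3
b_52 = 1·3 + 0·1 + 2·2 = 2
b_53 = 1·2 + 0·3 + 2·1 = 4
b_54 = 1·4 + 0·2 + 2·3 = 0
b_55 = 1·0 + 0·4 + 2·2 = 4
b_56 = 1·4 + 0·0 + 2·4 = 2
b_57 = 1·2 + 0·4 + 2·0 = 2
b_58 = 1·2 + 0·2 + 2·4 = 0
b_59 = 1·0 + 0·2 + 2·2 = 4
b_60 = 1·4 + 0·0 + 2·2 = 3
b_61 = 1·3 + 0·4 + 2·0 = 3
b_62 = 1·3 + 0·3 + 2·4 = 1
b_63 = 1·1 + 0·3 + 2·3 = 2
b_64 = 1·2 + 0·1 + 2·3 = 3
b_65 = 1·3 + 0·2 + 2·1 = 0
b_66 = 1·0 + 0·3 + 2·2 = 4
b_67 = 1·4 + 0·0 + 2·3 = 0
b_68 = 1·0 + 0·4 + 2·0 = 0
b_69 = 1·0 + 0·0 + 2·4 = 3
b_70 = 1·3 + 0·0 + 2·0 = 3
b_71 = 1·3 + 0·3 + 2·0 = 3
b_72 = 1·3 + 0·3 + 2·3 = 4
b_73 = 1·4 + 0·3 + 2·3 = 0
b_74 = 1·0 + 0·4 + 2·3 = 1
b_75 = 1·1 + 0·0 + 2·4 = 4
b_76 = 1·4 + 0·1 + 2·0 = 4
b_77 = 1·4 + 0·4 + 2·1 = 1
b_78 = 1·1 + 0·4 + 2·4 = 4
b_79 = 1·4 + 0·1 + 2·4 = 2
b_80 = 1·2 + 0·4 + 2·1 = 4
b_81 = 1·4 + 0·2 + 2·4 = 2
b_82 = 1·2 + 0·4 + 2·2 = 1
b_83 = 1·1 + 0·2 + 2·4 = 4
b_84 = 1·4 + 0·1 + 2·2 = 3
b_85 = 1·3 + 0·4 + 2·1 = 0
b_86 = 1·0 + 0·3 + 2·4 = 3
b_87 = 1·3 + 0·0 + 2·3 = 4
b_88 = 1·4 + 0·3 + 2·0 = 4
b_89 = 1·4 + 0·4 + 2·3 = 0
b_90 = 1·0 + 0·4 + 2·4 = 3
b_91 = 1·3 + 0·0 + 2·4 = 1
b_92 = 1·1 + 0·3 + 2·0 = 1
b_93 = 1·1 + 0·1 + 2·3 = 2
b_94 = 1·2 + 0·1 + 2·1 = 4
b_95 = 1·4 + 0·2 + 2·1 = 1
b_96 = 1·1 + 0·4 + 2·2 = 0
b_97 = 1·0 + 0·1 + 2·4 = 3
b_98 = 1·3 + 0·0 + 2·1 = 0
b_99 = 1·0 + 0·3 + 2·0 = 0
b_100 = 1·0 + 0·0 + 2·3 = 1
b_101 = 1·1 + 0·0 + 2·0 = 1
b_102 = 1·1 + 0·1 + 2·0 = 1
b_103 = 1·1 + 0·1 + 2·1 = 3
b_104 = 1·3 + 0·1 + 2·1 = 0
b_105 = 1·0 + 0·3 + 2·1 = 2
b_106 = 1·2 + 0·0 + 2·3 = 3
b_107 = 1·3 + 0·2 + 2·0 = 3
b_108 = 1·3 + 0·3 + 2·2 = 2
b_109 = 1·2 + 0·3 + 2·3 = 3
b_110 = 1·3 + 0·2 + 2·3 = 4
b_111 = 1·4 + 0·3 + 2·2 = 3
b_112 = 1·3 + 0·4 + 2·3 = 4
b_113 = 1·4 + 0·3 + 2·4 = 2
b_114 = 1·2 + 0·4 + 2·3 = 3
b_115 = 1·3 + 0·2 + 2·4 = 1
b_116 = 1·1 + 0·3 + 2·2 = 0
b_117 = 1·0 + 0·1 + 2·3 = 1
b_118 = 1·1 + 0·0 + 2·1 = 3
b_119 = 1·3 + 0·1 + 2·0 = 3
b_120 = 1·3 + 0·3 + 2·1 = 0
b_121 = 1·0 + 0·3 + 2·3 = 1
b_122 = 1·1 + 0·0 + 2·3 = 2
b_123 = 1·2 + 0·1 + 2·0 = 2
b_124 = 1·2 + 0·2 + 2·1 = 4
b_125 = 1·4 + 0·2 + 2·2 = 3
b_126 = 1·3 + 0·4 + 2·2 = 2
(b_124, b_125, b_126) = (4, 3, 2) = (b_0, b_1, b_2), so the sequence has period 124.
284 ≡ 36 (mod 124), hence b_284 = b_36 = 0.

0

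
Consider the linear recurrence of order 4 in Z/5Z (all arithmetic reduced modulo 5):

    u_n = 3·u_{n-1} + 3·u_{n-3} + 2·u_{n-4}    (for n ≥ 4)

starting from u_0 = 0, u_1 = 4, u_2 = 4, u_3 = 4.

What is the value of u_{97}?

3

u_4 = 3·4 + 0·4 + 3·4 + 2·0 = 4
u_5 = 3·4 + 0·4 + 3·4 + 2·4 = 2
u_6 = 3·2 + 0·4 + 3·4 + 2·4 = 1
u_7 = 3·1 + 0·2 + 3·4 + 2·4 = 3
u_8 = 3·3 + 0·1 + 3·2 + 2·4 = 3
u_9 = 3·3 + 0·3 + 3·1 + 2·2 = 1
u_10 = 3·1 + 0·3 + 3·3 + 2·1 = 4
u_11 = 3·4 + 0·1 + 3·3 + 2·3 = 2
u_12 = 3·2 + 0·4 + 3·1 + 2·3 = 0
u_13 = 3·0 + 0·2 + 3·4 + 2·1 = 4
u_14 = 3·4 + 0·0 + 3·2 + 2·4 = 1
u_15 = 3·1 + 0·4 + 3·0 + 2·2 = 2
u_16 = 3·2 + 0·1 + 3·4 + 2·0 = 3
u_17 = 3·3 + 0·2 + 3·1 + 2·4 = 0
u_18 = 3·0 + 0·3 + 3·2 + 2·1 = 3
u_19 = 3·3 + 0·0 + 3·3 + 2·2 = 2
u_20 = 3·2 + 0·3 + 3·0 + 2·3 = 2
u_21 = 3·2 + 0·2 + 3·3 + 2·0 = 0
u_22 = 3·0 + 0·2 + 3·2 + 2·3 = 2
u_23 = 3·2 + 0·0 + 3·2 + 2·2 = 1
u_24 = 3·1 + 0·2 + 3·0 + 2·2 = 2
u_25 = 3·2 + 0·1 + 3·2 + 2·0 = 2
u_26 = 3·2 + 0·2 + 3·1 + 2·2 = 3
u_27 = 3·3 + 0·2 + 3·2 + 2·1 = 2
u_28 = 3·2 + 0·3 + 3·2 + 2·2 = 1
u_29 = 3·1 + 0·2 + 3·3 + 2·2 = 1
u_30 = 3·1 + 0·1 + 3·2 + 2·3 = 0
u_31 = 3·0 + 0·1 + 3·1 + 2·2 = 2
u_32 = 3·2 + 0·0 + 3·1 + 2·1 = 1
u_33 = 3·1 + 0·2 + 3·0 + 2·1 = 0
u_34 = 3·0 + 0·1 + 3·2 + 2·0 = 1
u_35 = 3·1 + 0·0 + 3·1 + 2·2 = 0
u_36 = 3·0 + 0·1 + 3·0 + 2·1 = 2
u_37 = 3·2 + 0·0 + 3·1 + 2·0 = 4
u_38 = 3·4 + 0·2 + 3·0 + 2·1 = 4
u_39 = 3·4 + 0·4 + 3·2 + 2·0 = 3
u_40 = 3·3 + 0·4 + 3·4 + 2·2 = 0
u_41 = 3·0 + 0·3 + 3·4 + 2·4 = 0
u_42 = 3·0 + 0·0 + 3·3 + 2·4 = 2
u_43 = 3·2 + 0·0 + 3·0 + 2·3 = 2
u_44 = 3·2 + 0·2 + 3·0 + 2·0 = 1
u_45 = 3·1 + 0·2 + 3·2 + 2·0 = 4
u_46 = 3·4 + 0·1 + 3·2 + 2·2 = 2
u_47 = 3·2 + 0·4 + 3·1 + 2·2 = 3
u_48 = 3·3 + 0·2 + 3·4 + 2·1 = 3
u_49 = 3·3 + 0·3 + 3·2 + 2·4 = 3
u_50 = 3·3 + 0·3 + 3·3 + 2·2 = 2
u_51 = 3·2 + 0·3 + 3·3 + 2·3 = 1
u_52 = 3·1 + 0·2 + 3·3 + 2·3 = 3
u_53 = 3·3 + 0·1 + 3·2 + 2·3 = 1
u_54 = 3·1 + 0·3 + 3·1 + 2·2 = 0
u_55 = 3·0 + 0·1 + 3·3 + 2·1 = 1
u_56 = 3·1 + 0·0 + 3·1 + 2·3 = 2
u_57 = 3·2 + 0·1 + 3·0 + 2·1 = 3
u_58 = 3·3 + 0·2 + 3·1 + 2·0 = 2
u_59 = 3·2 + 0·3 + 3·2 + 2·1 = 4
u_60 = 3·4 + 0·2 + 3·3 + 2·2 = 0
u_61 = 3·0 + 0·4 + 3·2 + 2·3 = 2
u_62 = 3·2 + 0·0 + 3·4 + 2·2 = 2
u_63 = 3·2 + 0·2 + 3·0 + 2·4 = 4
u_64 = 3·4 + 0·2 + 3·2 + 2·0 = 3
u_65 = 3·3 + 0·4 + 3·2 + 2·2 = 4
u_66 = 3·4 + 0·3 + 3·4 + 2·2 = 3
u_67 = 3·3 + 0·4 + 3·3 + 2·4 = 1
u_68 = 3·1 + 0·3 + 3·4 + 2·3 = 1
u_69 = 3·1 + 0·1 + 3·3 + 2·4 = 0
u_70 = 3·0 + 0·1 + 3·1 + 2·3 = 4
u_71 = 3·4 + 0·0 + 3·1 + 2·1 = 2
u_72 = 3·2 + 0·4 + 3·0 + 2·1 = 3
u_73 = 3·3 + 0·2 + 3·4 + 2·0 = 1
u_74 = 3·1 + 0·3 + 3·2 + 2·4 = 2
u_75 = 3·2 + 0·1 + 3·3 + 2·2 = 4
u_76 = 3·4 + 0·2 + 3·1 + 2·3 = 1
u_77 = 3·1 + 0·4 + 3·2 + 2·1 = 1
u_78 = 3·1 + 0·1 + 3·4 + 2·2 = 4
u_79 = 3·4 + 0·1 + 3·1 + 2·4 = 3
u_80 = 3·3 + 0·4 + 3·1 + 2·1 = 4
u_81 = 3·4 + 0·3 + 3·4 + 2·1 = 1
u_82 = 3·1 + 0·4 + 3·3 + 2·4 = 0
u_83 = 3·0 + 0·1 + 3·4 + 2·3 = 3
u_84 = 3·3 + 0·0 + 3·1 + 2·4 = 0
u_85 = 3·0 + 0·3 + 3·0 + 2·1 = 2
u_86 = 3·2 + 0·0 + 3·3 + 2·0 = 0
u_87 = 3·0 + 0·2 + 3·0 + 2·3 = 1
u_88 = 3·1 + 0·0 + 3·2 + 2·0 = 4
u_89 = 3·4 + 0·1 + 3·0 + 2·2 = 1
u_90 = 3·1 + 0·4 + 3·1 + 2·0 = 1
u_91 = 3·1 + 0·1 + 3·4 + 2·1 = 2
u_92 = 3·2 + 0·1 + 3·1 + 2·4 = 2
u_93 = 3·2 + 0·2 + 3·1 + 2·1 = 1
u_94 = 3·1 + 0·2 + 3·2 + 2·1 = 1
u_95 = 3·1 + 0·1 + 3·2 + 2·2 = 3
u_96 = 3·3 + 0·1 + 3·1 + 2·2 = 1
u_97 = 3·1 + 0·3 + 3·1 + 2·1 = 3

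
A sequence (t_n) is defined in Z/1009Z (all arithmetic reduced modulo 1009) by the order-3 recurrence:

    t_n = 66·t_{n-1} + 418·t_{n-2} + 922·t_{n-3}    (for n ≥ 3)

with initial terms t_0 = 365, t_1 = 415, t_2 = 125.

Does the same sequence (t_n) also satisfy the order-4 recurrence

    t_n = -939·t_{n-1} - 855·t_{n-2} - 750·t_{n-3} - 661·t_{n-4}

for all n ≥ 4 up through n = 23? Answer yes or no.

Terms t_0..t_23: 365, 415, 125, 633, 410, 277, 394, 175, 793, 400, 598, 453, 884, 935, 319, 997, 755, 917, 799, 52, 340, 897, 43, 99
n=4: candidate gives 410, actual t_4 = 410 ✓
n=5: candidate gives 277, actual t_5 = 277 ✓
n=6: candidate gives 394, actual t_6 = 394 ✓
n=7: candidate gives 175, actual t_7 = 175 ✓
n=8: candidate gives 793, actual t_8 = 793 ✓
n=9: candidate gives 400, actual t_9 = 400 ✓
n=10: candidate gives 598, actual t_10 = 598 ✓
n=11: candidate gives 453, actual t_11 = 453 ✓
n=12: candidate gives 884, actual t_12 = 884 ✓
n=13: candidate gives 935, actual t_13 = 935 ✓
n=14: candidate gives 319, actual t_14 = 319 ✓
n=15: candidate gives 997, actual t_15 = 997 ✓
n=16: candidate gives 755, actual t_16 = 755 ✓
n=17: candidate gives 917, actual t_17 = 917 ✓
n=18: candidate gives 799, actual t_18 = 799 ✓
n=19: candidate gives 52, actual t_19 = 52 ✓
n=20: candidate gives 340, actual t_20 = 340 ✓
n=21: candidate gives 897, actual t_21 = 897 ✓
n=22: candidate gives 43, actual t_22 = 43 ✓
n=23: candidate gives 99, actual t_23 = 99 ✓

yes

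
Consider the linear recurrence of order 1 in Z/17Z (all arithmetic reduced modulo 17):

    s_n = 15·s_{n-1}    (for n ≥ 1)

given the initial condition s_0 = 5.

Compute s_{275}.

s_1 = 15·5 = 7
s_2 = 15·7 = 3
s_3 = 15·3 = 11
s_4 = 15·11 = 12
s_5 = 15·12 = 10
s_6 = 15·10 = 14
s_7 = 15·14 = 6
s_8 = 15·6 = 5
(s_8) = (5) = (s_0), so the sequence has period 8.
275 ≡ 3 (mod 8), hence s_275 = s_3 = 11.

11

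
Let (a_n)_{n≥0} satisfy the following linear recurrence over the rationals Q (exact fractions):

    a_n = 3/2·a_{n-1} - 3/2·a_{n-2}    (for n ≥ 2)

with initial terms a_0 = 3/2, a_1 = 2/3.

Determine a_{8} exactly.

a_2 = 3/2·2/3 + -3/2·3/2 = -5/4
a_3 = 3/2·-5/4 + -3/2·2/3 = -23/8
a_4 = 3/2·-23/8 + -3/2·-5/4 = -39/16
a_5 = 3/2·-39/16 + -3/2·-23/8 = 21/32
a_6 = 3/2·21/32 + -3/2·-39/16 = 297/64
a_7 = 3/2·297/64 + -3/2·21/32 = 765/128
a_8 = 3/2·765/128 + -3/2·297/64 = 513/256

513/256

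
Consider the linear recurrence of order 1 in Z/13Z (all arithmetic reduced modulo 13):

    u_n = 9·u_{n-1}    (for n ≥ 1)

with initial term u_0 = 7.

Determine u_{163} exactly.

11

u_1 = 9·7 = 11
u_2 = 9·11 = 8
u_3 = 9·8 = 7
(u_3) = (7) = (u_0), so the sequence has period 3.
163 ≡ 1 (mod 3), hence u_163 = u_1 = 11.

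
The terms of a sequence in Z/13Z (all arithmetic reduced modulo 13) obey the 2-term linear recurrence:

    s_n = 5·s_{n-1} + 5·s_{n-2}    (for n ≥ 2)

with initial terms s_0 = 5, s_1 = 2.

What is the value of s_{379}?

10

s_2 = 5·2 + 5·5 = 9
s_3 = 5·9 + 5·2 = 3
s_4 = 5·3 + 5·9 = 8
s_5 = 5·8 + 5·3 = 3
s_6 = 5·3 + 5·8 = 3
s_7 = 5·3 + 5·3 = 4
s_8 = 5·4 + 5·3 = 9
s_9 = 5·9 + 5·4 = 0
s_10 = 5·0 + 5·9 = 6
s_11 = 5·6 + 5·0 = 4
s_12 = 5·4 + 5·6 = 11
s_13 = 5·11 + 5·4 = 10
s_14 = 5·10 + 5·11 = 1
s_15 = 5·1 + 5·10 = 3
s_16 = 5·3 + 5·1 = 7
s_17 = 5·7 + 5·3 = 11
s_18 = 5·11 + 5·7 = 12
s_19 = 5·12 + 5·11 = 11
s_20 = 5·11 + 5·12 = 11
s_21 = 5·11 + 5·11 = 6
s_22 = 5·6 + 5·11 = 7
s_23 = 5·7 + 5·6 = 0
s_24 = 5·0 + 5·7 = 9
s_25 = 5·9 + 5·0 = 6
s_26 = 5·6 + 5·9 = 10
s_27 = 5·10 + 5·6 = 2
s_28 = 5·2 + 5·10 = 8
s_29 = 5·8 + 5·2 = 11
s_30 = 5·11 + 5·8 = 4
s_31 = 5·4 + 5·11 = 10
s_32 = 5·10 + 5·4 = 5
s_33 = 5·5 + 5·10 = 10
s_34 = 5·10 + 5·5 = 10
s_35 = 5·10 + 5·10 = 9
s_36 = 5·9 + 5·10 = 4
s_37 = 5·4 + 5·9 = 0
s_38 = 5·0 + 5·4 = 7
s_39 = 5·7 + 5·0 = 9
s_40 = 5·9 + 5·7 = 2
s_41 = 5·2 + 5·9 = 3
s_42 = 5·3 + 5·2 = 12
s_43 = 5·12 + 5·3 = 10
s_44 = 5·10 + 5·12 = 6
s_45 = 5·6 + 5·10 = 2
s_46 = 5·2 + 5·6 = 1
s_47 = 5·1 + 5·2 = 2
s_48 = 5·2 + 5·1 = 2
s_49 = 5·2 + 5·2 = 7
s_50 = 5·7 + 5·2 = 6
s_51 = 5·6 + 5·7 = 0
s_52 = 5·0 + 5·6 = 4
s_53 = 5·4 + 5·0 = 7
s_54 = 5·7 + 5·4 = 3
s_55 = 5·3 + 5·7 = 11
s_56 = 5·11 + 5·3 = 5
s_57 = 5·5 + 5·11 = 2
(s_56, s_57) = (5, 2) = (s_0, s_1), so the sequence has period 56.
379 ≡ 43 (mod 56), hence s_379 = s_43 = 10.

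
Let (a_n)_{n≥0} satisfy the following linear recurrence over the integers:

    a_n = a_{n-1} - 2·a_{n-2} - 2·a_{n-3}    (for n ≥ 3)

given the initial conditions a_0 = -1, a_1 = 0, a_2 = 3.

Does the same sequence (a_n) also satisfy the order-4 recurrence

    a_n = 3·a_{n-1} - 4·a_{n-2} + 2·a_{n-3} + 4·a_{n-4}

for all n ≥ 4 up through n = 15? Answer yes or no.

yes

Terms a_0..a_15: -1, 0, 3, 5, -1, -17, -25, 11, 95, 123, -89, -525, -593, 635, 2871, 2787
n=4: candidate gives -1, actual a_4 = -1 ✓
n=5: candidate gives -17, actual a_5 = -17 ✓
n=6: candidate gives -25, actual a_6 = -25 ✓
n=7: candidate gives 11, actual a_7 = 11 ✓
n=8: candidate gives 95, actual a_8 = 95 ✓
n=9: candidate gives 123, actual a_9 = 123 ✓
n=10: candidate gives -89, actual a_10 = -89 ✓
n=11: candidate gives -525, actual a_11 = -525 ✓
n=12: candidate gives -593, actual a_12 = -593 ✓
n=13: candidate gives 635, actual a_13 = 635 ✓
n=14: candidate gives 2871, actual a_14 = 2871 ✓
n=15: candidate gives 2787, actual a_15 = 2787 ✓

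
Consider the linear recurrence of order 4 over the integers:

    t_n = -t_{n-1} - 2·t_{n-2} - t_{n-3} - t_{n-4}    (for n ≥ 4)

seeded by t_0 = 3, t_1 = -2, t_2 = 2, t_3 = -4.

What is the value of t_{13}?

t_4 = -1·-4 + -2·2 + -1·-2 + -1·3 = -1
t_5 = -1·-1 + -2·-4 + -1·2 + -1·-2 = 9
t_6 = -1·9 + -2·-1 + -1·-4 + -1·2 = -5
t_7 = -1·-5 + -2·9 + -1·-1 + -1·-4 = -8
t_8 = -1·-8 + -2·-5 + -1·9 + -1·-1 = 10
t_9 = -1·10 + -2·-8 + -1·-5 + -1·9 = 2
t_10 = -1·2 + -2·10 + -1·-8 + -1·-5 = -9
t_11 = -1·-9 + -2·2 + -1·10 + -1·-8 = 3
t_12 = -1·3 + -2·-9 + -1·2 + -1·10 = 3
t_13 = -1·3 + -2·3 + -1·-9 + -1·2 = -2

-2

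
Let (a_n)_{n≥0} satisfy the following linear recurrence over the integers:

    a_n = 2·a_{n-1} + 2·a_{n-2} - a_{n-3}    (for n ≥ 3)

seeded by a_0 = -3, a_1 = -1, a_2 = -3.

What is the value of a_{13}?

-82945

a_3 = 2·-3 + 2·-1 + -1·-3 = -5
a_4 = 2·-5 + 2·-3 + -1·-1 = -15
a_5 = 2·-15 + 2·-5 + -1·-3 = -37
a_6 = 2·-37 + 2·-15 + -1·-5 = -99
a_7 = 2·-99 + 2·-37 + -1·-15 = -257
a_8 = 2·-257 + 2·-99 + -1·-37 = -675
a_9 = 2·-675 + 2·-257 + -1·-99 = -1765
a_10 = 2·-1765 + 2·-675 + -1·-257 = -4623
a_11 = 2·-4623 + 2·-1765 + -1·-675 = -12101
a_12 = 2·-12101 + 2·-4623 + -1·-1765 = -31683
a_13 = 2·-31683 + 2·-12101 + -1·-4623 = -82945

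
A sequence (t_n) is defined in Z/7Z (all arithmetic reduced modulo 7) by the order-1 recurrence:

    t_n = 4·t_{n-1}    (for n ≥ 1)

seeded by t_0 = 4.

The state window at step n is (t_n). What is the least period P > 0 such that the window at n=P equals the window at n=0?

3

n=0: window = (4)
n=1: window = (2)
n=2: window = (1)
n=3: window = (4)
window at n=3 equals window at n=0 → period = 3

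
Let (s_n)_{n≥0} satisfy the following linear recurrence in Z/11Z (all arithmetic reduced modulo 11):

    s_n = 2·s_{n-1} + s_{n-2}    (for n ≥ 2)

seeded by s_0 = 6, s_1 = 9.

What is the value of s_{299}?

s_2 = 2·9 + 1·6 = 2
s_3 = 2·2 + 1·9 = 2
s_4 = 2·2 + 1·2 = 6
s_5 = 2·6 + 1·2 = 3
s_6 = 2·3 + 1·6 = 1
s_7 = 2·1 + 1·3 = 5
s_8 = 2·5 + 1·1 = 0
s_9 = 2·0 + 1·5 = 5
s_10 = 2·5 + 1·0 = 10
s_11 = 2·10 + 1·5 = 3
s_12 = 2·3 + 1·10 = 5
s_13 = 2·5 + 1·3 = 2
s_14 = 2·2 + 1·5 = 9
s_15 = 2·9 + 1·2 = 9
s_16 = 2·9 + 1·9 = 5
s_17 = 2·5 + 1·9 = 8
s_18 = 2·8 + 1·5 = 10
s_19 = 2·10 + 1·8 = 6
s_20 = 2·6 + 1·10 = 0
s_21 = 2·0 + 1·6 = 6
s_22 = 2·6 + 1·0 = 1
s_23 = 2·1 + 1·6 = 8
s_24 = 2·8 + 1·1 = 6
s_25 = 2·6 + 1·8 = 9
(s_24, s_25) = (6, 9) = (s_0, s_1), so the sequence has period 24.
299 ≡ 11 (mod 24), hence s_299 = s_11 = 3.

3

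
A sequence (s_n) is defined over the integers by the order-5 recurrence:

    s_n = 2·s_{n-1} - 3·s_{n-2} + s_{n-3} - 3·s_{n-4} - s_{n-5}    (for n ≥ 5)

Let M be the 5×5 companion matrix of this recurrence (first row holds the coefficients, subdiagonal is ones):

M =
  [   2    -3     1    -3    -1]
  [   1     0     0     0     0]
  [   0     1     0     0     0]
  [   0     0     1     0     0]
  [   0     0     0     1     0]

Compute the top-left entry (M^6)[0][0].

-12

(M^6)[0][0] is the top entry after applying M 6 times to the unit state (1, 0, 0, 0, 0). Equivalently it is h_{10} for the auxiliary sequence (h_n) obeying the same recurrence with h_4 = 1 and h_i = 0 for 0 ≤ i < 4:
h_5 = 2·1 + -3·0 + 1·0 + -3·0 + -1·0 = 2
h_6 = 2·2 + -3·1 + 1·0 + -3·0 + -1·0 = 1
h_7 = 2·1 + -3·2 + 1·1 + -3·0 + -1·0 = -3
h_8 = 2·-3 + -3·1 + 1·2 + -3·1 + -1·0 = -10
h_9 = 2·-10 + -3·-3 + 1·1 + -3·2 + -1·1 = -17
h_10 = 2·-17 + -3·-10 + 1·-3 + -3·1 + -1·2 = -12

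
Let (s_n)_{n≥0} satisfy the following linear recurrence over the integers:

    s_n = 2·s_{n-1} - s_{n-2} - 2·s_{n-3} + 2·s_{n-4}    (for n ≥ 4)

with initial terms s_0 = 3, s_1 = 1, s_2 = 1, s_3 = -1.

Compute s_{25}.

-1637

s_4 = 2·-1 + -1·1 + -2·1 + 2·3 = 1
s_5 = 2·1 + -1·-1 + -2·1 + 2·1 = 3
s_6 = 2·3 + -1·1 + -2·-1 + 2·1 = 9
s_7 = 2·9 + -1·3 + -2·1 + 2·-1 = 11
s_8 = 2·11 + -1·9 + -2·3 + 2·1 = 9
s_9 = 2·9 + -1·11 + -2·9 + 2·3 = -5
s_10 = 2·-5 + -1·9 + -2·11 + 2·9 = -23
s_11 = 2·-23 + -1·-5 + -2·9 + 2·11 = -37
s_12 = 2·-37 + -1·-23 + -2·-5 + 2·9 = -23
s_13 = 2·-23 + -1·-37 + -2·-23 + 2·-5 = 27
s_14 = 2·27 + -1·-23 + -2·-37 + 2·-23 = 105
s_15 = 2·105 + -1·27 + -2·-23 + 2·-37 = 155
s_16 = 2·155 + -1·105 + -2·27 + 2·-23 = 105
s_17 = 2·105 + -1·155 + -2·105 + 2·27 = -101
s_18 = 2·-101 + -1·105 + -2·155 + 2·105 = -407
s_19 = 2·-407 + -1·-101 + -2·105 + 2·155 = -613
s_20 = 2·-613 + -1·-407 + -2·-101 + 2·105 = -407
s_21 = 2·-407 + -1·-613 + -2·-407 + 2·-101 = 411
s_22 = 2·411 + -1·-407 + -2·-613 + 2·-407 = 1641
s_23 = 2·1641 + -1·411 + -2·-407 + 2·-613 = 2459
s_24 = 2·2459 + -1·1641 + -2·411 + 2·-407 = 1641
s_25 = 2·1641 + -1·2459 + -2·1641 + 2·411 = -1637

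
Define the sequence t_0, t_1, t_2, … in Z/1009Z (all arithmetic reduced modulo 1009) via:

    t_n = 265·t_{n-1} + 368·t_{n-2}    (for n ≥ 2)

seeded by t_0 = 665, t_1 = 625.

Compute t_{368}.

t_2 = 265·625 + 368·665 = 691
t_3 = 265·691 + 368·625 = 434
t_4 = 265·434 + 368·691 = 4
t_5 = 265·4 + 368·434 = 341
t_6 = 265·341 + 368·4 = 18
t_7 = 265·18 + 368·341 = 97
Continuing the recurrence:
  t_8 = 41;  t_9 = 147;  t_10 = 566;  t_11 = 268;  t_12 = 824;  t_13 = 158
  t_14 = 24;  t_15 = 937;  t_16 = 851;  t_17 = 246;  t_18 = 992;  t_19 = 258
  t_20 = 565;  t_21 = 491;  t_22 = 20;  t_23 = 332;  t_24 = 494;  t_25 = 836
  t_26 = 741;  t_27 = 522;  t_28 = 355;  t_29 = 624;  t_30 = 363;  t_31 = 929
  t_32 = 385;  t_33 = 946;  t_34 = 878;  t_35 = 623;  t_36 = 852;  t_37 = 994
  t_38 = 807;  t_39 = 481;  t_40 = 661;  t_41 = 32;  t_42 = 487;  t_43 = 580
  t_44 = 955;  t_45 = 357;  t_46 = 67;  t_47 = 808;  t_48 = 652;  t_49 = 939
  t_50 = 415;  t_51 = 468;  t_52 = 274;  t_53 = 656;  t_54 = 224;  t_55 = 86
  t_56 = 286;  t_57 = 484;  t_58 = 429;  t_59 = 196;  t_60 = 949;  t_61 = 733
  t_62 = 635;  t_63 = 113;  t_64 = 276;  t_65 = 707;  t_66 = 349;  t_67 = 520
  t_68 = 865;  t_69 = 841;  t_70 = 361;  t_71 = 544;  t_72 = 542;  t_73 = 762
  t_74 = 813;  t_75 = 442;  t_76 = 606;  t_77 = 366;  t_78 = 145;  t_79 = 574
  t_80 = 643;  t_81 = 225;  t_82 = 612;  t_83 = 802;  t_84 = 849;  t_85 = 486
  t_86 = 289;  t_87 = 156;  t_88 = 378;  t_89 = 174;  t_90 = 567;  t_91 = 379
  t_92 = 337;  t_93 = 743;  t_94 = 49;  t_95 = 862;  t_96 = 266;  t_97 = 250
  t_98 = 680;  t_99 = 779;  t_100 = 607;  t_101 = 540;  t_102 = 209;  t_103 = 846
  t_104 = 420;  t_105 = 866;  t_106 = 630;  t_107 = 309;  t_108 = 935;  t_109 = 265
  t_110 = 615;  t_111 = 173;  t_112 = 744;  t_113 = 502;  t_114 = 195;  t_115 = 305
  t_116 = 226;  t_117 = 600;  t_118 = 8;  t_119 = 940;  t_120 = 803;  t_121 = 738
  t_122 = 700;  t_123 = 7;  t_124 = 142;  t_125 = 855;  t_126 = 347;  t_127 = 977
  t_128 = 154;  t_129 = 782;  t_130 = 553;  t_131 = 451;  t_132 = 139;  t_133 = 1003
  t_134 = 121;  t_135 = 596;  t_136 = 668;  t_137 = 820;  t_138 = 1002;  t_139 = 232
  t_140 = 382;  t_141 = 950;  t_142 = 834;  t_143 = 525;  t_144 = 59;  t_145 = 981
  t_146 = 166;  t_147 = 389;  t_148 = 715;  t_149 = 666;  t_150 = 695;  t_151 = 438
  t_152 = 518;  t_153 = 799;  t_154 = 777;  t_155 = 482;  t_156 = 985;  t_157 = 495
  t_158 = 254;  t_159 = 247;  t_160 = 514;  t_161 = 81;  t_162 = 745;  t_163 = 208
  t_164 = 346;  t_165 = 740;  t_166 = 548;  t_167 = 823;  t_168 = 15;  t_169 = 103
  t_170 = 527;  t_171 = 984;  t_172 = 646;  t_173 = 550;  t_174 = 58;  t_175 = 835
  t_176 = 459;  t_177 = 90;  t_178 = 43;  t_179 = 119;  t_180 = 945;  t_181 = 598
  t_182 = 721;  t_183 = 466;  t_184 = 353;  t_185 = 675;  t_186 = 25;  t_187 = 757
  t_188 = 942;  t_189 = 499;  t_190 = 625;  t_191 = 143;  t_192 = 510;  t_193 = 100
  t_194 = 272;  t_195 = 917;  t_196 = 41;  t_197 = 216;  t_198 = 689;  t_199 = 742
  t_200 = 168;  t_201 = 750;  t_202 = 252;  t_203 = 729;  t_204 = 374;  t_205 = 106
  t_206 = 246;  t_207 = 271;  t_208 = 903;  t_209 = 1008;  t_210 = 78;  t_211 = 122
  t_212 = 494;  t_213 = 240;  t_214 = 205;  t_215 = 376;  t_216 = 523;  t_217 = 497
  t_218 = 280;  t_219 = 810;  t_220 = 864;  t_221 = 342;  t_222 = 946;  t_223 = 189
  t_224 = 667;  t_225 = 111;  t_226 = 423;  t_227 = 584;  t_228 = 661;  t_229 = 603
  t_230 = 452;  t_231 = 642;  t_232 = 469;  t_233 = 328;  t_234 = 199;  t_235 = 900
  t_236 = 960;  t_237 = 380;  t_238 = 939;  t_239 = 210;  t_240 = 629;  t_241 = 796
  t_242 = 470;  t_243 = 761;  t_244 = 286;  t_245 = 670;  t_246 = 278;  t_247 = 377
  t_248 = 409;  t_249 = 925;  t_250 = 109;  t_251 = 1000;  t_252 = 394;  t_253 = 198
  t_254 = 707;  t_255 = 906;  t_256 = 811;  t_257 = 436;  t_258 = 298;  t_259 = 285
  t_260 = 542;  t_261 = 296;  t_262 = 421;  t_263 = 531;  t_264 = 6;  t_265 = 243
  t_266 = 9;  t_267 = 999;  t_268 = 662;  t_269 = 220;  t_270 = 225;  t_271 = 334
  t_272 = 789;  t_273 = 36;  t_274 = 219;  t_275 = 653;  t_276 = 378;  t_277 = 441
  t_278 = 692;  t_279 = 590;  t_280 = 343;  t_281 = 270;  t_282 = 10;  t_283 = 101
  t_284 = 175;  t_285 = 805;  t_286 = 250;  t_287 = 259;  t_288 = 204;  t_289 = 40
  t_290 = 916;  t_291 = 165;  t_292 = 420;  t_293 = 490;  t_294 = 881;  t_295 = 95
  t_296 = 269;  t_297 = 300;  t_298 = 908;  t_299 = 897;  t_300 = 755;  t_301 = 446
  t_302 = 502;  t_303 = 512;  t_304 = 563;  t_305 = 605;  t_306 = 233;  t_307 = 856
  t_308 = 803;  t_309 = 96;  t_310 = 82;  t_311 = 554;  t_312 = 411;  t_313 = 1006
  t_314 = 112;  t_315 = 324;  t_316 = 951;  t_317 = 944;  t_318 = 782;  t_319 = 681
  t_320 = 65;  t_321 = 448;  t_322 = 371;  t_323 = 839;  t_324 = 668;  t_325 = 443
  t_326 = 988;  t_327 = 55;  t_328 = 793;  t_329 = 333;  t_330 = 685;  t_331 = 360
  t_332 = 384;  t_333 = 152;  t_334 = 981;  t_335 = 84;  t_336 = 857;  t_337 = 722
  t_338 = 188;  t_339 = 708;  t_340 = 518;  t_341 = 268;  t_342 = 313;  t_343 = 958
  t_344 = 769;  t_345 = 370;  t_346 = 649;  t_347 = 400;  t_348 = 763;  t_349 = 281
  t_350 = 81;  t_351 = 766;  t_352 = 728;  t_353 = 578;  t_354 = 321;  t_355 = 114
  t_356 = 15;  t_357 = 522;  t_358 = 572;  t_359 = 616;  t_360 = 406;  t_361 = 299
  t_362 = 609;  t_363 = 1005;  t_364 = 63;  t_365 = 88;  t_366 = 90
t_367 = 265·90 + 368·88 = 739
t_368 = 265·739 + 368·90 = 921

921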